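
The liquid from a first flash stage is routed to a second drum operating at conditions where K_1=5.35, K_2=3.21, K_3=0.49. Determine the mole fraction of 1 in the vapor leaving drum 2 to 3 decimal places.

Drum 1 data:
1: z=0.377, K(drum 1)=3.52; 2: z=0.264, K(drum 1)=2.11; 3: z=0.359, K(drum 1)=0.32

Drum 1:
Iterate (Newton) starting at ψ₁ = 0.41:
  ψ₁ = 0.410: g = 0.3302, g' = -1.052 → ψ₁ = 0.724
  ψ₁ = 0.724: g = 0.0181, g' = -1.044 → ψ₁ = 0.741
Converged at ψ₁ = 0.741.
Drum-1 compositions:
  1: x = 0.131, y = 0.463
  2: x = 0.145, y = 0.306
  3: x = 0.724, y = 0.232
Drum-2 feed = drum-1 liquid: z₂ = (0.1315, 0.1448, 0.7237).
Drum 2:
Rachford–Rice: g(ψ₂) = Σ zᵢ(Kᵢ−1)/(1+ψ₂(Kᵢ−1)) = 0.
Check two-phase: ΣzᵢKᵢ = 1.523 > 1 and Σzᵢ/Kᵢ = 1.547 > 1, so g(0) = 0.523 > 0 and g(1) = -0.547 < 0.
Iterate (Newton) starting at ψ₂ = 0.63:
  ψ₂ = 0.630: g = -0.2571, g' = -0.710 → ψ₂ = 0.268
  ψ₂ = 0.268: g = 0.0377, g' = -1.062 → ψ₂ = 0.303
  ψ₂ = 0.303: g = 0.0015, g' = -0.979 → ψ₂ = 0.305
Converged at ψ₂ = 0.305.
  1: x = 0.057, y = 0.302
  2: x = 0.087, y = 0.278
  3: x = 0.857, y = 0.420

y_1 (drum 2) = 0.302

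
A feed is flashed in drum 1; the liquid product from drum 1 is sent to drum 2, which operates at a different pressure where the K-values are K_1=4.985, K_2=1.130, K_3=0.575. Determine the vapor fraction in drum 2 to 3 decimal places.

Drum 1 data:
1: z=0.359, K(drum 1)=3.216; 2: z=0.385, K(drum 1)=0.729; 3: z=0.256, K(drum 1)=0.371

V/F (drum 2) = 0.680

Drum 1:
Newton iteration, ψ₁⁰ = 0.56:
  ψ₁ = 0.560: g = -0.0166, g' = -0.632 → ψ₁ = 0.534
Converged at ψ₁ = 0.534.
Drum-1 compositions:
  1: x = 0.164, y = 0.529
  2: x = 0.450, y = 0.328
  3: x = 0.385, y = 0.143
Drum-2 feed = drum-1 liquid: z₂ = (0.1644, 0.4501, 0.3854).
Drum 2:
Material balance + equilibrium reduce to Σ zᵢ(Kᵢ−1)/(1+ψ₂(Kᵢ−1)) = 0.
Check two-phase: ΣzᵢKᵢ = 1.550 > 1 and Σzᵢ/Kᵢ = 1.102 > 1, so g(0) = 0.550 > 0 and g(1) = -0.102 < 0.
Newton–Raphson from ψ₂ = 0.5:
  ψ₂ = 0.500: g = 0.0659, g' = -0.411 → ψ₂ = 0.661
  ψ₂ = 0.661: g = 0.0066, g' = -0.339 → ψ₂ = 0.680
Converged at ψ₂ = 0.680.
  1: x = 0.044, y = 0.221
  2: x = 0.414, y = 0.467
  3: x = 0.542, y = 0.312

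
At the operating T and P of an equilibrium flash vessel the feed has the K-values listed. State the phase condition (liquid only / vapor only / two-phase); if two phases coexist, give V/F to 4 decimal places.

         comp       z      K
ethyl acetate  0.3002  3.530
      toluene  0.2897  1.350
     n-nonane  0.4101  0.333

two-phase, V/F = 0.5138

ΣzᵢKᵢ = 1.5874; Σzᵢ/Kᵢ = 1.5312.
Both exceed 1, so a two-phase solution exists.
Iterate (Newton) starting at ψ = 0.67:
  ψ = 0.6700: g = -0.13060, g' = -0.8842 → ψ = 0.5223
  ψ = 0.5223: g = -0.00688, g' = -0.8116 → ψ = 0.5138
Converged at ψ = 0.5138.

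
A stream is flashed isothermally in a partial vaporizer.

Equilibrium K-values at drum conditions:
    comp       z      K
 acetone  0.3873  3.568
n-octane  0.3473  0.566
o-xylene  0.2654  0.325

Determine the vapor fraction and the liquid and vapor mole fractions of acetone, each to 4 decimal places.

Rachford–Rice: g(ψ) = Σ zᵢ(Kᵢ−1)/(1+ψ(Kᵢ−1)) = 0.
Check two-phase: ΣzᵢKᵢ = 1.6647 > 1 and Σzᵢ/Kᵢ = 1.5388 > 1, so g(0) = 0.6647 > 0 and g(1) = -0.5388 < 0.
Newton iteration, ψ⁰ = 0.56:
  ψ = 0.5600: g = -0.07920, g' = -0.8564 → ψ = 0.4675
  ψ = 0.4675: g = 0.00112, g' = -0.8885 → ψ = 0.4688
Converged at ψ = 0.4688.
Compositions from xᵢ = zᵢ/(1+ψ(Kᵢ−1)), yᵢ = Kᵢxᵢ:
  acetone: x = 0.1757, y = 0.6270
  n-octane: x = 0.4360, y = 0.2468
  o-xylene: x = 0.3883, y = 0.1262

ψ = 0.4688, x_acetone = 0.1757, y_acetone = 0.6270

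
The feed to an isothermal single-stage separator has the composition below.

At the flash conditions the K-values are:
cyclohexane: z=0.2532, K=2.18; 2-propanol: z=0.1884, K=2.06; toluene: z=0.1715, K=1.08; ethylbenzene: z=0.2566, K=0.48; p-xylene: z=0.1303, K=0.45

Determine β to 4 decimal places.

Let β = V/F and solve Σ zᵢ(Kᵢ−1)/(1+β(Kᵢ−1)) = 0.
g(0) = ΣzᵢKᵢ − 1 = 0.3071 and g(1) = 1 − Σzᵢ/Kᵢ = -0.1905, so a root lies in (0, 1).
Iterate (Newton) starting at β = 0.54:
  β = 0.5400: g = 0.03518, g' = -0.4321 → β = 0.6214
  β = 0.6214: g = -0.00017, g' = -0.4377 → β = 0.6210
Converged at β = 0.6210.

β = 0.6210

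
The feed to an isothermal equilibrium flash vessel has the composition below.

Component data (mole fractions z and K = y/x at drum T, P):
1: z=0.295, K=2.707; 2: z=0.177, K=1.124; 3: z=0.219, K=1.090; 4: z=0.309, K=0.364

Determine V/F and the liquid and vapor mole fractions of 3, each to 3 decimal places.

Rachford–Rice: g(V/F) = Σ zᵢ(Kᵢ−1)/(1+V/F(Kᵢ−1)) = 0.
Feasibility: ΣzᵢKᵢ = 1.349, Σzᵢ/Kᵢ = 1.316 — both > 1, two phases present.
Newton–Raphson from V/F = 0.5:
  V/F = 0.500: g = 0.0231, g' = -0.523 → V/F = 0.544
Converged at V/F = 0.544.
Compositions from xᵢ = zᵢ/(1+V/F(Kᵢ−1)), yᵢ = Kᵢxᵢ:
  1: x = 0.153, y = 0.414
  2: x = 0.166, y = 0.186
  3: x = 0.209, y = 0.228
  4: x = 0.472, y = 0.172

V/F = 0.544, x_3 = 0.209, y_3 = 0.228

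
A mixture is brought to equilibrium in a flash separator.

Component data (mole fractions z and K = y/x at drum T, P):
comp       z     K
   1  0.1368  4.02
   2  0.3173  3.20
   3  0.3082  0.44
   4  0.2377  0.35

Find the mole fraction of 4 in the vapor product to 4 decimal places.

Material balance + equilibrium reduce to Σ zᵢ(Kᵢ−1)/(1+ψ(Kᵢ−1)) = 0.
Feasibility: ΣzᵢKᵢ = 1.7841, Σzᵢ/Kᵢ = 1.5128 — both > 1, two phases present.
Newton iteration, ψ⁰ = 0.6:
  ψ = 0.6000: g = -0.06541, g' = -0.9322 → ψ = 0.5298
  ψ = 0.5298: g = 0.00015, g' = -0.9411 → ψ = 0.5300
Converged at ψ = 0.5300.
Compositions from xᵢ = zᵢ/(1+ψ(Kᵢ−1)), yᵢ = Kᵢxᵢ:
  1: x = 0.0526, y = 0.2115
  2: x = 0.1465, y = 0.4688
  3: x = 0.4383, y = 0.1928
  4: x = 0.3626, y = 0.1269

y_4 = 0.1269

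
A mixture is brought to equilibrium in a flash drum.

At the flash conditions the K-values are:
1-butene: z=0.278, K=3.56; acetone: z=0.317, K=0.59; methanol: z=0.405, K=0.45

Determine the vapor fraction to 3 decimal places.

ψ = 0.285

Newton–Raphson from ψ = 0.5:
  ψ = 0.500: g = -0.1586, g' = -0.668 → ψ = 0.263
  ψ = 0.263: g = 0.0196, g' = -0.886 → ψ = 0.285
Converged at ψ = 0.285.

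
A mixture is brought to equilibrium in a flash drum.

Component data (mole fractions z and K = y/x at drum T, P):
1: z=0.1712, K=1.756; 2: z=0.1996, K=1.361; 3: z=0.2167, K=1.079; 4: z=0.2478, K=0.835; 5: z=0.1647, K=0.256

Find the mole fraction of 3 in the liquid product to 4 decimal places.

Rachford–Rice: g(ψ) = Σ zᵢ(Kᵢ−1)/(1+ψ(Kᵢ−1)) = 0.
Feasibility: ΣzᵢKᵢ = 1.0552, Σzᵢ/Kᵢ = 1.3851 — both > 1, two phases present.
Newton–Raphson from ψ = 0.5:
  ψ = 0.5000: g = -0.06825, g' = -0.3106 → ψ = 0.2803
  ψ = 0.2803: g = -0.00871, g' = -0.2423 → ψ = 0.2443
  ψ = 0.2443: g = -0.00011, g' = -0.2365 → ψ = 0.2439
Converged at ψ = 0.2439.
Compositions from xᵢ = zᵢ/(1+ψ(Kᵢ−1)), yᵢ = Kᵢxᵢ:
  1: x = 0.1445, y = 0.2538
  2: x = 0.1834, y = 0.2497
  3: x = 0.2126, y = 0.2294
  4: x = 0.2582, y = 0.2156
  5: x = 0.2012, y = 0.0515

x_3 = 0.2126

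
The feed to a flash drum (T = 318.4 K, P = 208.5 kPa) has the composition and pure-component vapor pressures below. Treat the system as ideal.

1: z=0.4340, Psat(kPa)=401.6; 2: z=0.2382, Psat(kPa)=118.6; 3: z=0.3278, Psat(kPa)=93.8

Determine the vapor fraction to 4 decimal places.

ψ = 0.2550

Raoult's law: Kᵢ = Pᵢˢᵃᵗ/P = Pᵢˢᵃᵗ/208.5.
  K_1 = 401.6/208.5 = 1.926139, K_2 = 118.6/208.5 = 0.568825, K_3 = 93.8/208.5 = 0.449880
Iterate (Newton) starting at ψ = 0.5:
  ψ = 0.5000: g = -0.10496, g' = -0.4346 → ψ = 0.2585
  ψ = 0.2585: g = -0.00152, g' = -0.4332 → ψ = 0.2550
Converged at ψ = 0.2550.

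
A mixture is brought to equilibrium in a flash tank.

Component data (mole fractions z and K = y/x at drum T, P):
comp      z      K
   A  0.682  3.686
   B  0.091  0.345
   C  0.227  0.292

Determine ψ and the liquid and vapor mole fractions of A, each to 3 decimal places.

ψ = 0.864, x_A = 0.205, y_A = 0.757

Material balance + equilibrium reduce to Σ zᵢ(Kᵢ−1)/(1+ψ(Kᵢ−1)) = 0.
g(0) = ΣzᵢKᵢ − 1 = 1.612 and g(1) = 1 − Σzᵢ/Kᵢ = -0.226, so a root lies in (0, 1).
Newton iteration, ψ⁰ = 0.5:
  ψ = 0.500: g = 0.4444, g' = -1.255 → ψ = 0.854
  ψ = 0.854: g = 0.0143, g' = -1.383 → ψ = 0.864
Converged at ψ = 0.864.
Compositions from xᵢ = zᵢ/(1+ψ(Kᵢ−1)), yᵢ = Kᵢxᵢ:
  A: x = 0.205, y = 0.757
  B: x = 0.210, y = 0.072
  C: x = 0.585, y = 0.171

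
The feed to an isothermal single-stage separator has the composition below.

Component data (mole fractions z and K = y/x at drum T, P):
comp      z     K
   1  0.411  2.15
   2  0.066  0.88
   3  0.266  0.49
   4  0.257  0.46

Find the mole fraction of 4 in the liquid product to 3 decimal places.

x_4 = 0.314

Let ψ = V/F and solve Σ zᵢ(Kᵢ−1)/(1+ψ(Kᵢ−1)) = 0.
g(0) = ΣzᵢKᵢ − 1 = 0.190 and g(1) = 1 − Σzᵢ/Kᵢ = -0.368, so a root lies in (0, 1).
Iterate (Newton) starting at ψ = 0.6:
  ψ = 0.600: g = -0.1296, g' = -0.499 → ψ = 0.340
  ψ = 0.340: g = -0.0027, g' = -0.496 → ψ = 0.335
Converged at ψ = 0.335.
Compositions from xᵢ = zᵢ/(1+ψ(Kᵢ−1)), yᵢ = Kᵢxᵢ:
  1: x = 0.297, y = 0.638
  2: x = 0.069, y = 0.061
  3: x = 0.321, y = 0.157
  4: x = 0.314, y = 0.144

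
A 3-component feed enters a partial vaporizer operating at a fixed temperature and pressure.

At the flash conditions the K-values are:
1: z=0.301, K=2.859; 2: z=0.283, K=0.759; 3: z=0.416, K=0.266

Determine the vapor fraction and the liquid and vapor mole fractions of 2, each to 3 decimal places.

Rachford–Rice: g(ψ) = Σ zᵢ(Kᵢ−1)/(1+ψ(Kᵢ−1)) = 0.
Check two-phase: ΣzᵢKᵢ = 1.186 > 1 and Σzᵢ/Kᵢ = 2.042 > 1, so g(0) = 0.186 > 0 and g(1) = -1.042 < 0.
Newton–Raphson from ψ = 0.5:
  ψ = 0.500: g = -0.2699, g' = -0.860 → ψ = 0.186
  ψ = 0.186: g = -0.0094, g' = -0.893 → ψ = 0.176
Converged at ψ = 0.176.
Compositions from xᵢ = zᵢ/(1+ψ(Kᵢ−1)), yᵢ = Kᵢxᵢ:
  1: x = 0.227, y = 0.649
  2: x = 0.296, y = 0.224
  3: x = 0.478, y = 0.127

ψ = 0.176, x_2 = 0.296, y_2 = 0.224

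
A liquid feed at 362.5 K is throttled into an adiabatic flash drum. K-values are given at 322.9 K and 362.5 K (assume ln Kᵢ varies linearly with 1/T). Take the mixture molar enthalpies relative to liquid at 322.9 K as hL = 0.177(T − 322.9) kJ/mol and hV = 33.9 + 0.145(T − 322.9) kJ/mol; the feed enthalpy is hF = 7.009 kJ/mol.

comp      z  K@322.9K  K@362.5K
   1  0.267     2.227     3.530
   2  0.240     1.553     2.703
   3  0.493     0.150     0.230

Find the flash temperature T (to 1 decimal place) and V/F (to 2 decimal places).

T = 331.0 K, V/F = 0.17

Adiabatic flash: solve Rachford–Rice at each trial T, then check hF = ψ·hV(T) + (1−ψ)·hL(T).
  T = 322.9 K: K = (2.227, 1.553, 0.150), RR gives ψ = 0.050, H_out = 1.702 kJ/mol
  T = 362.5 K: K = (3.530, 2.703, 0.230), RR gives ψ = 0.424, H_out = 20.836 kJ/mol
  T = 342.7 K: K = (2.841, 2.082, 0.188), RR gives ψ = 0.285, H_out = 12.988 kJ/mol
  T = 332.8 K: K = (2.525, 1.806, 0.169), RR gives ψ = 0.186, H_out = 8.014 kJ/mol
  T = 327.9 K: K = (2.375, 1.678, 0.159), RR gives ψ = 0.125, H_out = 5.105 kJ/mol
  T = 330.4 K: K = (2.451, 1.743, 0.164), RR gives ψ = 0.158, H_out = 6.635 kJ/mol
  T = 331.6 K: K = (2.488, 1.774, 0.166), RR gives ψ = 0.172, H_out = 7.334 kJ/mol
Linear interpolation between T = 330.4 (H_out = 6.635) and T = 331.6 (H_out = 7.334) on hF = 7.009 gives T ≈ 331.0 K, at which ψ = 0.17.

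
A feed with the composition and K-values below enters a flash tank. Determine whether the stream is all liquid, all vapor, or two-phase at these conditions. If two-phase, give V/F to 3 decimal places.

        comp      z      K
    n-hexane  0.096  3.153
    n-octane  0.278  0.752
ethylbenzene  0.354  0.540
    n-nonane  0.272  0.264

ΣzᵢKᵢ = 0.775; Σzᵢ/Kᵢ = 2.086.
Since ΣzᵢKᵢ < 1 the mixture is below its bubble point — single liquid phase.

all liquid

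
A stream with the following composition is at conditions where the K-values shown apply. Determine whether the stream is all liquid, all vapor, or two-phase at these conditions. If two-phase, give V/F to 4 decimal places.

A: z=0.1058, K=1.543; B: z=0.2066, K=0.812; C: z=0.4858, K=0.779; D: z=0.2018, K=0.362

all liquid

ΣzᵢKᵢ = 0.7825; Σzᵢ/Kᵢ = 1.5041.
Since ΣzᵢKᵢ < 1 the mixture is below its bubble point — single liquid phase.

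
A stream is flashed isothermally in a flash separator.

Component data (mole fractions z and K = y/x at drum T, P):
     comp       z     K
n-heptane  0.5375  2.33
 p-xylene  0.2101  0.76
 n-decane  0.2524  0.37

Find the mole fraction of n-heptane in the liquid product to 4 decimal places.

x_n-heptane = 0.2706

Rachford–Rice: g(V/F) = Σ zᵢ(Kᵢ−1)/(1+V/F(Kᵢ−1)) = 0.
g(0) = ΣzᵢKᵢ − 1 = 0.5054 and g(1) = 1 − Σzᵢ/Kᵢ = -0.1893, so a root lies in (0, 1).
Newton–Raphson from V/F = 0.42:
  V/F = 0.4200: g = 0.18636, g' = -0.5916 → V/F = 0.7350
  V/F = 0.7350: g = 0.00412, g' = -0.6084 → V/F = 0.7418
Converged at V/F = 0.7418.
Compositions from xᵢ = zᵢ/(1+V/F(Kᵢ−1)), yᵢ = Kᵢxᵢ:
  n-heptane: x = 0.2706, y = 0.6304
  p-xylene: x = 0.2556, y = 0.1943
  n-decane: x = 0.4738, y = 0.1753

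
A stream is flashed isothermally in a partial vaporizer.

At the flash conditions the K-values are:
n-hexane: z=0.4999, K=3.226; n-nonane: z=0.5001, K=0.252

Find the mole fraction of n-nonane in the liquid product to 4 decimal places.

x_n-nonane = 0.7485

Rachford–Rice: g(ψ) = Σ zᵢ(Kᵢ−1)/(1+ψ(Kᵢ−1)) = 0.
Check two-phase: ΣzᵢKᵢ = 1.7387 > 1 and Σzᵢ/Kᵢ = 2.1395 > 1, so g(0) = 0.7387 > 0 and g(1) = -1.1395 < 0.
Newton–Raphson from ψ = 0.5:
  ψ = 0.5000: g = -0.07093, g' = -1.2688 → ψ = 0.4441
  ψ = 0.4441: g = -0.00056, g' = -1.2538 → ψ = 0.4437
Converged at ψ = 0.4437.
Compositions from xᵢ = zᵢ/(1+ψ(Kᵢ−1)), yᵢ = Kᵢxᵢ:
  n-hexane: x = 0.2515, y = 0.8114
  n-nonane: x = 0.7485, y = 0.1886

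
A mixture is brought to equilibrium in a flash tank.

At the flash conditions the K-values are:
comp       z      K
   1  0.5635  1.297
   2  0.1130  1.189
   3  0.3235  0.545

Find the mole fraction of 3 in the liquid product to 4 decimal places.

x_3 = 0.3797

Rachford–Rice: g(ψ) = Σ zᵢ(Kᵢ−1)/(1+ψ(Kᵢ−1)) = 0.
Check two-phase: ΣzᵢKᵢ = 1.0415 > 1 and Σzᵢ/Kᵢ = 1.1231 > 1, so g(0) = 0.0415 > 0 and g(1) = -0.1231 < 0.
Newton–Raphson from ψ = 0.5:
  ψ = 0.5000: g = -0.02531, g' = -0.1533 → ψ = 0.3349
  ψ = 0.3349: g = -0.00135, g' = -0.1379 → ψ = 0.3251
Converged at ψ = 0.3251.
Compositions from xᵢ = zᵢ/(1+ψ(Kᵢ−1)), yᵢ = Kᵢxᵢ:
  1: x = 0.5139, y = 0.6665
  2: x = 0.1065, y = 0.1266
  3: x = 0.3797, y = 0.2069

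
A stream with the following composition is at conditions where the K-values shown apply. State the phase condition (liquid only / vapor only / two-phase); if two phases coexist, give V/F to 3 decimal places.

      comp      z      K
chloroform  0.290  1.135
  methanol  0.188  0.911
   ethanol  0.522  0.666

liquid only

ΣzᵢKᵢ = 0.848; Σzᵢ/Kᵢ = 1.246.
Since ΣzᵢKᵢ < 1 the mixture is below its bubble point — single liquid phase.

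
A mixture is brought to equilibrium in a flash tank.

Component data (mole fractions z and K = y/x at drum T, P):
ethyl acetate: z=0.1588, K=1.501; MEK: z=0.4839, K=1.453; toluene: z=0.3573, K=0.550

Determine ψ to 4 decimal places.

ψ = 0.6593

Material balance + equilibrium reduce to Σ zᵢ(Kᵢ−1)/(1+ψ(Kᵢ−1)) = 0.
Check two-phase: ΣzᵢKᵢ = 1.1380 > 1 and Σzᵢ/Kᵢ = 1.0885 > 1, so g(0) = 0.1380 > 0 and g(1) = -0.0885 < 0.
Iterate (Newton) starting at ψ = 0.38:
  ψ = 0.3800: g = 0.05990, g' = -0.2057 → ψ = 0.6712
  ψ = 0.6712: g = -0.00273, g' = -0.2292 → ψ = 0.6593
Converged at ψ = 0.6593.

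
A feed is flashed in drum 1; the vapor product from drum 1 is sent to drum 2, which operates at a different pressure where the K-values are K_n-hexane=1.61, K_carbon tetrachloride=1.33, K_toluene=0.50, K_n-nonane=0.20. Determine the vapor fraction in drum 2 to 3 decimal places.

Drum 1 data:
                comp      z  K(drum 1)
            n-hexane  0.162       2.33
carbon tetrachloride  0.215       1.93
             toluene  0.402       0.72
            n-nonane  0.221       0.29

Drum 1:
Material balance + equilibrium reduce to Σ zᵢ(Kᵢ−1)/(1+ψ₁(Kᵢ−1)) = 0.
Feasibility: ΣzᵢKᵢ = 1.146, Σzᵢ/Kᵢ = 1.501 — both > 1, two phases present.
Newton iteration, ψ₁⁰ = 0.5:
  ψ₁ = 0.500: g = -0.1083, g' = -0.500 → ψ₁ = 0.284
  ψ₁ = 0.284: g = -0.0041, g' = -0.479 → ψ₁ = 0.275
Converged at ψ₁ = 0.275.
Drum-1 compositions:
  n-hexane: x = 0.119, y = 0.276
  carbon tetrachloride: x = 0.171, y = 0.330
  toluene: x = 0.436, y = 0.314
  n-nonane: x = 0.275, y = 0.080
Drum-2 feed = drum-1 vapor: z₂ = (0.2763, 0.3304, 0.3136, 0.0796).
Drum 2:
Let ψ₂ = V/F and solve Σ zᵢ(Kᵢ−1)/(1+ψ₂(Kᵢ−1)) = 0.
Feasibility: ΣzᵢKᵢ = 1.057, Σzᵢ/Kᵢ = 1.446 — both > 1, two phases present.
Newton iteration, ψ₂⁰ = 0.35:
  ψ₂ = 0.350: g = -0.0419, g' = -0.312 → ψ₂ = 0.216
  ψ₂ = 0.216: g = -0.0020, g' = -0.285 → ψ₂ = 0.209
Converged at ψ₂ = 0.209.
  n-hexane: x = 0.245, y = 0.395
  carbon tetrachloride: x = 0.309, y = 0.411
  toluene: x = 0.350, y = 0.175
  n-nonane: x = 0.096, y = 0.019

V/F (drum 2) = 0.209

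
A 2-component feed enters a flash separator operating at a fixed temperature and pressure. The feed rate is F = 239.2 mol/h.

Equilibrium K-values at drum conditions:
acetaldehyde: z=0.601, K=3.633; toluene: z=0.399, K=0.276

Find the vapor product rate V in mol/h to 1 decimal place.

V = 162.3 mol/h

Material balance + equilibrium reduce to Σ zᵢ(Kᵢ−1)/(1+V/F(Kᵢ−1)) = 0.
Check two-phase: ΣzᵢKᵢ = 2.294 > 1 and Σzᵢ/Kᵢ = 1.611 > 1, so g(0) = 1.294 > 0 and g(1) = -0.611 < 0.
Newton–Raphson from V/F = 0.5:
  V/F = 0.500: g = 0.2303, g' = -1.290 → V/F = 0.679
Converged at V/F = 0.679.
Then V = V/F·F = 0.6786·239.2 = 162.3 mol/h and L = F − V = 76.9 mol/h.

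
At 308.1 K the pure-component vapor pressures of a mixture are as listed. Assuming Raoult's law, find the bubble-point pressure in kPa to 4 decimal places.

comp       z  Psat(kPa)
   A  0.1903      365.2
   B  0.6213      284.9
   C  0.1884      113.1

At the bubble point ψ → 0, so ΣzᵢKᵢ = 1 with Kᵢ = Pᵢˢᵃᵗ/P ⇒ P = ΣzᵢPᵢˢᵃᵗ.
P = 0.1903·365.2 + 0.6213·284.9 + 0.1884·113.1 = 267.8140 kPa

Pbub = 267.8140 kPa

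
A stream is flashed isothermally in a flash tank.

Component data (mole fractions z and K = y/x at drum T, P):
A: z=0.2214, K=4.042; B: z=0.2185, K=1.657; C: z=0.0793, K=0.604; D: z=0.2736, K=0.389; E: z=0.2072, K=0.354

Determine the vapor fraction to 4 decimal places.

ψ = 0.3743

Let ψ = V/F and solve Σ zᵢ(Kᵢ−1)/(1+ψ(Kᵢ−1)) = 0.
g(0) = ΣzᵢKᵢ − 1 = 0.4846 and g(1) = 1 − Σzᵢ/Kᵢ = -0.6066, so a root lies in (0, 1).
Iterate (Newton) starting at ψ = 0.3:
  ψ = 0.3000: g = 0.06570, g' = -0.9281 → ψ = 0.3708
  ψ = 0.3708: g = 0.00298, g' = -0.8508 → ψ = 0.3743
Converged at ψ = 0.3743.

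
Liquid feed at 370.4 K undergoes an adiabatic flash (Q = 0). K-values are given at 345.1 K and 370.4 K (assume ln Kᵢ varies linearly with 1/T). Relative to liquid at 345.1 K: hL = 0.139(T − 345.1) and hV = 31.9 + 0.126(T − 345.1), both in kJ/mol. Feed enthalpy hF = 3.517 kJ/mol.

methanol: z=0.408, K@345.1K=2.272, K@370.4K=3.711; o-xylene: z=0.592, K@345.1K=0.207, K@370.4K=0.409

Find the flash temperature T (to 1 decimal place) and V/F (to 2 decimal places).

Adiabatic flash: solve Rachford–Rice at each trial T, then check hF = ψ·hV(T) + (1−ψ)·hL(T).
  T = 345.1 K: K = (2.272, 0.207), RR gives ψ = 0.049, H_out = 1.566 kJ/mol
  T = 370.4 K: K = (3.711, 0.409), RR gives ψ = 0.472, H_out = 18.418 kJ/mol
  T = 357.8 K: K = (2.932, 0.295), RR gives ψ = 0.272, H_out = 10.403 kJ/mol
  T = 351.5 K: K = (2.589, 0.248), RR gives ψ = 0.170, H_out = 6.306 kJ/mol
  T = 348.3 K: K = (2.427, 0.227), RR gives ψ = 0.113, H_out = 4.040 kJ/mol
  T = 346.7 K: K = (2.349, 0.217), RR gives ψ = 0.082, H_out = 2.834 kJ/mol
Linear interpolation between T = 346.7 (H_out = 2.834) and T = 348.3 (H_out = 4.040) on hF = 3.517 gives T ≈ 347.6 K, at which ψ = 0.10.

T = 347.6 K, V/F = 0.10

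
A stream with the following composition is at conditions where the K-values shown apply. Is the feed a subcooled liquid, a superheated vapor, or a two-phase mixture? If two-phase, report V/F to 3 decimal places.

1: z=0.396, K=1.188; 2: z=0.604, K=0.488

ΣzᵢKᵢ = 0.765; Σzᵢ/Kᵢ = 1.571.
Since ΣzᵢKᵢ < 1 the mixture is below its bubble point — single liquid phase.

subcooled liquid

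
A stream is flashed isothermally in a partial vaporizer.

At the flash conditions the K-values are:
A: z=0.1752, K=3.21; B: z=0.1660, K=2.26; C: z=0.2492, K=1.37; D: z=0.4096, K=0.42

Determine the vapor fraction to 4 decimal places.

ψ = 0.5943

Newton–Raphson from ψ = 0.5:
  ψ = 0.5000: g = 0.05546, g' = -0.5899 → ψ = 0.5940
  ψ = 0.5940: g = 0.00019, g' = -0.5898 → ψ = 0.5943
Converged at ψ = 0.5943.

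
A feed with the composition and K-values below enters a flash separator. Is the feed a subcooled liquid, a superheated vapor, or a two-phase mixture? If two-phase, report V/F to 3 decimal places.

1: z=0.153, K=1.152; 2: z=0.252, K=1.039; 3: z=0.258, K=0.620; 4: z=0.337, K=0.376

subcooled liquid

ΣzᵢKᵢ = 0.725; Σzᵢ/Kᵢ = 1.688.
Since ΣzᵢKᵢ < 1 the mixture is below its bubble point — single liquid phase.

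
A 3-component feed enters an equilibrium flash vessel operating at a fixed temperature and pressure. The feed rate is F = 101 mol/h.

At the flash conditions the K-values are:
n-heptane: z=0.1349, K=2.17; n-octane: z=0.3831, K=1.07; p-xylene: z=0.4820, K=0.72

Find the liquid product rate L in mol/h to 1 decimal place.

Iterate (Newton) starting at ψ = 0.43:
  ψ = 0.4300: g = -0.02239, g' = -0.1323 → ψ = 0.2608
  ψ = 0.2608: g = 0.00168, g' = -0.1542 → ψ = 0.2717
Converged at ψ = 0.2717.
Then V = ψ·F = 0.2717·101 = 27.4 mol/h and L = F − V = 73.6 mol/h.

L = 73.6 mol/h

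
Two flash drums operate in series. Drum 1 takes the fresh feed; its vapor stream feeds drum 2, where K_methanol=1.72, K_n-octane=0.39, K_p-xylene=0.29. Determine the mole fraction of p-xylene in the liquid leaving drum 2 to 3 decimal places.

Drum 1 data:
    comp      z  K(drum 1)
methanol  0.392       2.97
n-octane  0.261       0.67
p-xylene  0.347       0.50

Drum 1:
Material balance + equilibrium reduce to Σ zᵢ(Kᵢ−1)/(1+ψ₁(Kᵢ−1)) = 0.
Check two-phase: ΣzᵢKᵢ = 1.513 > 1 and Σzᵢ/Kᵢ = 1.216 > 1, so g(0) = 0.513 > 0 and g(1) = -0.216 < 0.
Iterate (Newton) starting at ψ₁ = 0.5:
  ψ₁ = 0.500: g = 0.0546, g' = -0.581 → ψ₁ = 0.594
  ψ₁ = 0.594: g = 0.0020, g' = -0.543 → ψ₁ = 0.598
Converged at ψ₁ = 0.598.
Drum-1 compositions:
  methanol: x = 0.180, y = 0.535
  n-octane: x = 0.325, y = 0.218
  p-xylene: x = 0.495, y = 0.247
Drum-2 feed = drum-1 vapor: z₂ = (0.5348, 0.2178, 0.2474).
Drum 2:
Newton iteration, ψ₂⁰ = 0.64:
  ψ₂ = 0.640: g = -0.2764, g' = -0.767 → ψ₂ = 0.280
  ψ₂ = 0.280: g = -0.0589, g' = -0.504 → ψ₂ = 0.163
  ψ₂ = 0.163: g = -0.0015, g' = -0.481 → ψ₂ = 0.160
Converged at ψ₂ = 0.160.
  methanol: x = 0.480, y = 0.825
  n-octane: x = 0.241, y = 0.094
  p-xylene: x = 0.279, y = 0.081

x_p-xylene (drum 2) = 0.279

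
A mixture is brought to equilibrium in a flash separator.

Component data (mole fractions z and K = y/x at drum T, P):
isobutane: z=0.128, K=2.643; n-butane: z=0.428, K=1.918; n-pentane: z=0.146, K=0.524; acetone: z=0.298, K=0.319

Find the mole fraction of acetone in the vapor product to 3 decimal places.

Material balance + equilibrium reduce to Σ zᵢ(Kᵢ−1)/(1+V/F(Kᵢ−1)) = 0.
Feasibility: ΣzᵢKᵢ = 1.331, Σzᵢ/Kᵢ = 1.484 — both > 1, two phases present.
Newton–Raphson from V/F = 0.6:
  V/F = 0.600: g = -0.0812, g' = -0.698 → V/F = 0.484
  V/F = 0.484: g = -0.0036, g' = -0.643 → V/F = 0.478
Converged at V/F = 0.478.
Compositions from xᵢ = zᵢ/(1+V/F(Kᵢ−1)), yᵢ = Kᵢxᵢ:
  isobutane: x = 0.072, y = 0.189
  n-butane: x = 0.297, y = 0.571
  n-pentane: x = 0.189, y = 0.099
  acetone: x = 0.442, y = 0.141

y_acetone = 0.141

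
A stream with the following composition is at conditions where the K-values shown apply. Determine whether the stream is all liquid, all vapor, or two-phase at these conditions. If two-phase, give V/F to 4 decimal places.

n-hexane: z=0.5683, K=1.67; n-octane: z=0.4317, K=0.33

two-phase, V/F = 0.2039

ΣzᵢKᵢ = 1.0915; Σzᵢ/Kᵢ = 1.6485.
Both exceed 1, so a two-phase solution exists.
Let ψ = V/F and solve Σ zᵢ(Kᵢ−1)/(1+ψ(Kᵢ−1)) = 0.
Newton iteration, ψ⁰ = 0.55:
  ψ = 0.5500: g = -0.17979, g' = -0.6222 → ψ = 0.2610
  ψ = 0.2610: g = -0.02646, g' = -0.4695 → ψ = 0.2047
  ψ = 0.2047: g = -0.00036, g' = -0.4576 → ψ = 0.2039
Converged at ψ = 0.2039.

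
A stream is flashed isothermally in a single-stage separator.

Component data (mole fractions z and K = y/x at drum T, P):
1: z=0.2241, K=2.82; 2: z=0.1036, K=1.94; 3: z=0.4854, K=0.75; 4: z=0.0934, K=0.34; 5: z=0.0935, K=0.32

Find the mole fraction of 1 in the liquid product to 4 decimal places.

Material balance + equilibrium reduce to Σ zᵢ(Kᵢ−1)/(1+β(Kᵢ−1)) = 0.
g(0) = ΣzᵢKᵢ − 1 = 0.2587 and g(1) = 1 − Σzᵢ/Kᵢ = -0.3470, so a root lies in (0, 1).
Iterate (Newton) starting at β = 0.4:
  β = 0.4000: g = 0.00088, g' = -0.4911 → β = 0.4018
Converged at β = 0.4018.
Compositions from xᵢ = zᵢ/(1+β(Kᵢ−1)), yᵢ = Kᵢxᵢ:
  1: x = 0.1294, y = 0.3650
  2: x = 0.0752, y = 0.1459
  3: x = 0.5396, y = 0.4047
  4: x = 0.1271, y = 0.0432
  5: x = 0.1286, y = 0.0412

x_1 = 0.1294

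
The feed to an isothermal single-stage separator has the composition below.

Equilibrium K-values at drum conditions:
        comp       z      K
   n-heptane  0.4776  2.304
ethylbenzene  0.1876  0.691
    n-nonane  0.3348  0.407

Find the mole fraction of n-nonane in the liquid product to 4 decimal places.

Newton iteration, ψ⁰ = 0.5:
  ψ = 0.5000: g = 0.02622, g' = -0.5605 → ψ = 0.5468
Converged at ψ = 0.5468.
Compositions from xᵢ = zᵢ/(1+ψ(Kᵢ−1)), yᵢ = Kᵢxᵢ:
  n-heptane: x = 0.2788, y = 0.6424
  ethylbenzene: x = 0.2257, y = 0.1560
  n-nonane: x = 0.4955, y = 0.2017

x_n-nonane = 0.4955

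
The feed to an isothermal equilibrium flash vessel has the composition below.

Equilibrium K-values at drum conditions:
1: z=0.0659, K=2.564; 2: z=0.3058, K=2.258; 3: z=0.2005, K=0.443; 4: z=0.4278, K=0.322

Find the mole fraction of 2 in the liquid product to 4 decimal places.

Newton–Raphson from β = 0.57:
  β = 0.5700: g = -0.35784, g' = -0.8652 → β = 0.1564
  β = 0.1564: g = -0.04252, g' = -0.7627 → β = 0.1006
  β = 0.1006: g = 0.00092, g' = -0.7979 → β = 0.1018
Converged at β = 0.1018.
Compositions from xᵢ = zᵢ/(1+β(Kᵢ−1)), yᵢ = Kᵢxᵢ:
  1: x = 0.0568, y = 0.1458
  2: x = 0.2711, y = 0.6121
  3: x = 0.2126, y = 0.0942
  4: x = 0.4595, y = 0.1480

x_2 = 0.2711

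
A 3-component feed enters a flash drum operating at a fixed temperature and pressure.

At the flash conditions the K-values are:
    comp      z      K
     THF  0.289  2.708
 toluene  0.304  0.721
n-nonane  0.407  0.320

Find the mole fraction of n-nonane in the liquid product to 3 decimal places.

x_n-nonane = 0.452

Material balance + equilibrium reduce to Σ zᵢ(Kᵢ−1)/(1+V/F(Kᵢ−1)) = 0.
g(0) = ΣzᵢKᵢ − 1 = 0.132 and g(1) = 1 − Σzᵢ/Kᵢ = -0.800, so a root lies in (0, 1).
Iterate (Newton) starting at V/F = 0.5:
  V/F = 0.500: g = -0.2517, g' = -0.709 → V/F = 0.145
Converged at V/F = 0.145.
Compositions from xᵢ = zᵢ/(1+V/F(Kᵢ−1)), yᵢ = Kᵢxᵢ:
  THF: x = 0.232, y = 0.627
  toluene: x = 0.317, y = 0.228
  n-nonane: x = 0.452, y = 0.145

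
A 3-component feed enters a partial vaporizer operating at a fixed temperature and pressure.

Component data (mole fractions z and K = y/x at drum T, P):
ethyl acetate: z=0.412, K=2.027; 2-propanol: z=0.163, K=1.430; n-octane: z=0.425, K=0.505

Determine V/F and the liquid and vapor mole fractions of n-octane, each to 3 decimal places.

Material balance + equilibrium reduce to Σ zᵢ(Kᵢ−1)/(1+V/F(Kᵢ−1)) = 0.
g(0) = ΣzᵢKᵢ − 1 = 0.283 and g(1) = 1 − Σzᵢ/Kᵢ = -0.159, so a root lies in (0, 1).
Newton–Raphson from V/F = 0.5:
  V/F = 0.500: g = 0.0577, g' = -0.394 → V/F = 0.646
Converged at V/F = 0.646.
Compositions from xᵢ = zᵢ/(1+V/F(Kᵢ−1)), yᵢ = Kᵢxᵢ:
  ethyl acetate: x = 0.248, y = 0.502
  2-propanol: x = 0.128, y = 0.182
  n-octane: x = 0.625, y = 0.315

V/F = 0.646, x_n-octane = 0.625, y_n-octane = 0.315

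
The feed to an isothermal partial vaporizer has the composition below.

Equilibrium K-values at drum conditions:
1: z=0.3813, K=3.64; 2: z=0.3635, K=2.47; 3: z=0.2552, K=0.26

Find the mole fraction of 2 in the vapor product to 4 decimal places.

y_2 = 0.3924

Iterate (Newton) starting at V/F = 0.47:
  V/F = 0.4700: g = 0.47569, g' = -1.1325 → V/F = 0.8900
  V/F = 0.8900: g = -0.02118, g' = -1.5834 → V/F = 0.8766
  V/F = 0.8766: g = -0.00040, g' = -1.5244 → V/F = 0.8764
Converged at V/F = 0.8764.
Compositions from xᵢ = zᵢ/(1+V/F(Kᵢ−1)), yᵢ = Kᵢxᵢ:
  1: x = 0.1151, y = 0.4189
  2: x = 0.1589, y = 0.3924
  3: x = 0.7261, y = 0.1888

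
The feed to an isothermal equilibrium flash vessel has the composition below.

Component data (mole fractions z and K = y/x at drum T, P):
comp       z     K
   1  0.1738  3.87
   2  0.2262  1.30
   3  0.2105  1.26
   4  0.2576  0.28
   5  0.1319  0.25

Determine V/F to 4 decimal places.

V/F = 0.3217

Rachford–Rice: g(V/F) = Σ zᵢ(Kᵢ−1)/(1+V/F(Kᵢ−1)) = 0.
Feasibility: ΣzᵢKᵢ = 1.3370, Σzᵢ/Kᵢ = 1.8336 — both > 1, two phases present.
Iterate (Newton) starting at V/F = 0.5:
  V/F = 0.5000: g = -0.13579, g' = -0.7839 → V/F = 0.3268
  V/F = 0.3268: g = -0.00394, g' = -0.7687 → V/F = 0.3217
Converged at V/F = 0.3217.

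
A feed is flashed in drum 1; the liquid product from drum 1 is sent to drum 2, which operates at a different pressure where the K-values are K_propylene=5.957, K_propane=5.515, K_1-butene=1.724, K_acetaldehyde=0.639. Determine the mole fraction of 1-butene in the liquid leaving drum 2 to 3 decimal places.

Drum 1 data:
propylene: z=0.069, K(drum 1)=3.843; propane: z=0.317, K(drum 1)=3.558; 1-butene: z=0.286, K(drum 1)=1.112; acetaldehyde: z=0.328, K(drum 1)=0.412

Drum 1:
Let ψ₁ = V/F and solve Σ zᵢ(Kᵢ−1)/(1+ψ₁(Kᵢ−1)) = 0.
Feasibility: ΣzᵢKᵢ = 1.846, Σzᵢ/Kᵢ = 1.160 — both > 1, two phases present.
Newton iteration, ψ₁⁰ = 0.47:
  ψ₁ = 0.470: g = 0.2161, g' = -0.750 → ψ₁ = 0.758
  ψ₁ = 0.758: g = 0.0195, g' = -0.668 → ψ₁ = 0.787
Converged at ψ₁ = 0.787.
Drum-1 compositions:
  propylene: x = 0.021, y = 0.082
  propane: x = 0.105, y = 0.374
  1-butene: x = 0.263, y = 0.292
  acetaldehyde: x = 0.611, y = 0.252
Drum-2 feed = drum-1 liquid: z₂ = (0.0213, 0.1052, 0.2628, 0.6107).
Drum 2:
Let ψ₂ = V/F and solve Σ zᵢ(Kᵢ−1)/(1+ψ₂(Kᵢ−1)) = 0.
Feasibility: ΣzᵢKᵢ = 1.550, Σzᵢ/Kᵢ = 1.131 — both > 1, two phases present.
Newton iteration, ψ₂⁰ = 0.5:
  ψ₂ = 0.500: g = 0.0469, g' = -0.438 → ψ₂ = 0.607
  ψ₂ = 0.607: g = 0.0032, g' = -0.383 → ψ₂ = 0.615
Converged at ψ₂ = 0.615.
  propylene: x = 0.005, y = 0.031
  propane: x = 0.028, y = 0.154
  1-butene: x = 0.182, y = 0.313
  acetaldehyde: x = 0.785, y = 0.502

x_1-butene (drum 2) = 0.182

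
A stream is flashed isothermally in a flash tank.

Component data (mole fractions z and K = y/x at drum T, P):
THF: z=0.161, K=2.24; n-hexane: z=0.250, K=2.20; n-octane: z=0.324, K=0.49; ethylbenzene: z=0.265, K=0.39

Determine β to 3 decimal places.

β = 0.255

Rachford–Rice: g(β) = Σ zᵢ(Kᵢ−1)/(1+β(Kᵢ−1)) = 0.
Feasibility: ΣzᵢKᵢ = 1.173, Σzᵢ/Kᵢ = 1.526 — both > 1, two phases present.
Newton–Raphson from β = 0.69:
  β = 0.690: g = -0.2624, g' = -0.674 → β = 0.301
  β = 0.301: g = -0.0274, g' = -0.591 → β = 0.255
Converged at β = 0.255.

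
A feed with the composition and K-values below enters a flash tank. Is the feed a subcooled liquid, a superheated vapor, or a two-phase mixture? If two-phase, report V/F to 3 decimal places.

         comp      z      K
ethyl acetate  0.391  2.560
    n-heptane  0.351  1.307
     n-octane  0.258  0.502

ΣzᵢKᵢ = 1.589; Σzᵢ/Kᵢ = 0.935.
Since Σzᵢ/Kᵢ < 1 the mixture is above its dew point — single vapor phase.

superheated vapor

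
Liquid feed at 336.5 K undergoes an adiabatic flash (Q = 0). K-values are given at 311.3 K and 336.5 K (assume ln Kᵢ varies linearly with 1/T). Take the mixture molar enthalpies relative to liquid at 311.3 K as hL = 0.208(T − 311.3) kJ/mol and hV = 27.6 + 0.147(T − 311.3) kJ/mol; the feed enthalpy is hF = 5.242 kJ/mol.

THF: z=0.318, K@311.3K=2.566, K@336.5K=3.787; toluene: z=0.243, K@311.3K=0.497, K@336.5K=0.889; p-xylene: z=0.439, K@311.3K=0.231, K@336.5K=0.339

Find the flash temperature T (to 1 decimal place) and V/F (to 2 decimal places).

T = 318.1 K, V/F = 0.14

Adiabatic flash: solve Rachford–Rice at each trial T, then check hF = ψ·hV(T) + (1−ψ)·hL(T).
  T = 311.3 K: K = (2.566, 0.497, 0.231), RR gives ψ = 0.036, H_out = 0.986 kJ/mol
  T = 336.5 K: K = (3.787, 0.889, 0.339), RR gives ψ = 0.396, H_out = 15.563 kJ/mol
  T = 323.9 K: K = (3.141, 0.672, 0.282), RR gives ψ = 0.223, H_out = 8.593 kJ/mol
  T = 317.6 K: K = (2.845, 0.580, 0.256), RR gives ψ = 0.133, H_out = 4.936 kJ/mol
  T = 320.8 K: K = (2.993, 0.625, 0.269), RR gives ψ = 0.179, H_out = 6.819 kJ/mol
  T = 319.2 K: K = (2.918, 0.602, 0.262), RR gives ψ = 0.156, H_out = 5.886 kJ/mol
Linear interpolation between T = 317.6 (H_out = 4.936) and T = 319.2 (H_out = 5.886) on hF = 5.242 gives T ≈ 318.1 K, at which ψ = 0.14.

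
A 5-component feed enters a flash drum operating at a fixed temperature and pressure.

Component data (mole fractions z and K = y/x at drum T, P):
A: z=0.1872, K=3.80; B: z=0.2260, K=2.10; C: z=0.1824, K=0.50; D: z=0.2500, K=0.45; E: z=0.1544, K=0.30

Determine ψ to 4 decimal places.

Iterate (Newton) starting at ψ = 0.5:
  ψ = 0.5000: g = -0.09874, g' = -0.7726 → ψ = 0.3722
  ψ = 0.3722: g = 0.00195, g' = -0.8163 → ψ = 0.3746
Converged at ψ = 0.3746.

ψ = 0.3746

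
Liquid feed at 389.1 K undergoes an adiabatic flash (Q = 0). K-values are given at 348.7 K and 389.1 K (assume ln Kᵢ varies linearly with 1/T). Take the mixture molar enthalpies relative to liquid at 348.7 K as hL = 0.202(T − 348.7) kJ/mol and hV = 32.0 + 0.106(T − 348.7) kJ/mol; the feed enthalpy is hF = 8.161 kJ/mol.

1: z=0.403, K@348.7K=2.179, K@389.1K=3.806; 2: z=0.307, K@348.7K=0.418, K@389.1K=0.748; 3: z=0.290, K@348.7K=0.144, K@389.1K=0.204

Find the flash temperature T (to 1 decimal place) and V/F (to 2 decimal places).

T = 358.4 K, V/F = 0.20

Adiabatic flash: solve Rachford–Rice at each trial T, then check hF = ψ·hV(T) + (1−ψ)·hL(T).
  T = 348.7 K: K = (2.179, 0.418, 0.144), RR gives ψ = 0.056, H_out = 1.803 kJ/mol
  T = 389.1 K: K = (3.806, 0.748, 0.204), RR gives ψ = 0.499, H_out = 22.186 kJ/mol
  T = 368.9 K: K = (2.924, 0.568, 0.173), RR gives ψ = 0.320, H_out = 13.699 kJ/mol
  T = 358.8 K: K = (2.535, 0.489, 0.158), RR gives ψ = 0.205, H_out = 8.414 kJ/mol
  T = 353.8 K: K = (2.354, 0.453, 0.151), RR gives ψ = 0.137, H_out = 5.360 kJ/mol
  T = 356.3 K: K = (2.444, 0.471, 0.155), RR gives ψ = 0.173, H_out = 6.932 kJ/mol
  T = 357.6 K: K = (2.491, 0.481, 0.157), RR gives ψ = 0.190, H_out = 7.713 kJ/mol
Linear interpolation between T = 357.6 (H_out = 7.713) and T = 358.8 (H_out = 8.414) on hF = 8.161 gives T ≈ 358.4 K, at which ψ = 0.20.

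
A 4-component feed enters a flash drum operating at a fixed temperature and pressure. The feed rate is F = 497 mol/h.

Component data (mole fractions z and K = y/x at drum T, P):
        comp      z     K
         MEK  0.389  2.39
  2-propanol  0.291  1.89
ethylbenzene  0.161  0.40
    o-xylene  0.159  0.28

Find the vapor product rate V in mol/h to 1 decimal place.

Rachford–Rice: g(ψ) = Σ zᵢ(Kᵢ−1)/(1+ψ(Kᵢ−1)) = 0.
Check two-phase: ΣzᵢKᵢ = 1.589 > 1 and Σzᵢ/Kᵢ = 1.287 > 1, so g(0) = 0.589 > 0 and g(1) = -0.287 < 0.
Newton iteration, ψ⁰ = 0.67:
  ψ = 0.670: g = 0.0595, g' = -0.762 → ψ = 0.748
  ψ = 0.748: g = -0.0029, g' = -0.842 → ψ = 0.745
Converged at ψ = 0.745.
Then V = ψ·F = 0.7447·497 = 370.1 mol/h and L = F − V = 126.9 mol/h.

V = 370.1 mol/h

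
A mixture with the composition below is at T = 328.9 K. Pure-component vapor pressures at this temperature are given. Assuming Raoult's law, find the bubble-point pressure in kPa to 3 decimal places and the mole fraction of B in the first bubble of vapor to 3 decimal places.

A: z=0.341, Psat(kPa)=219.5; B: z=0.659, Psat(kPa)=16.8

Pbub = 85.921 kPa, y_B = 0.129

At the bubble point ψ → 0, so ΣzᵢKᵢ = 1 with Kᵢ = Pᵢˢᵃᵗ/P ⇒ P = ΣzᵢPᵢˢᵃᵗ.
P = 0.341·219.5 + 0.659·16.8 = 85.921 kPa
yᵢ = zᵢPᵢˢᵃᵗ/P ⇒ y_B = 0.659·16.8/85.921 = 0.129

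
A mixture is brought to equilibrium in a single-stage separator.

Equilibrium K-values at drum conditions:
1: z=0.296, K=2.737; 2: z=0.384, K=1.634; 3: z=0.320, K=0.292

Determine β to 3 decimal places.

Let β = V/F and solve Σ zᵢ(Kᵢ−1)/(1+β(Kᵢ−1)) = 0.
Check two-phase: ΣzᵢKᵢ = 1.531 > 1 and Σzᵢ/Kᵢ = 1.439 > 1, so g(0) = 0.531 > 0 and g(1) = -0.439 < 0.
Newton–Raphson from β = 0.35:
  β = 0.350: g = 0.2178, g' = -0.732 → β = 0.647
  β = 0.647: g = -0.0037, g' = -0.822 → β = 0.643
Converged at β = 0.643.

β = 0.643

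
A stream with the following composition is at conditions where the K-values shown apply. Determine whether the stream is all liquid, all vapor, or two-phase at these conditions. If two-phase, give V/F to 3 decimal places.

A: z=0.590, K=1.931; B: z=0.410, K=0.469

ΣzᵢKᵢ = 1.332; Σzᵢ/Kᵢ = 1.180.
Both exceed 1, so a two-phase solution exists.
Let ψ = V/F and solve Σ zᵢ(Kᵢ−1)/(1+ψ(Kᵢ−1)) = 0.
Binary case is linear: z₁(K₁−1)(1+ψ(K₂−1)) + z₂(K₂−1)(1+ψ(K₁−1)) = 0
⇒ ψ = [z₁(K₁−1)+z₂(K₂−1)] / [−(K₁−1)(K₂−1)] = 0.3316/0.4944 = 0.671

two-phase, V/F = 0.671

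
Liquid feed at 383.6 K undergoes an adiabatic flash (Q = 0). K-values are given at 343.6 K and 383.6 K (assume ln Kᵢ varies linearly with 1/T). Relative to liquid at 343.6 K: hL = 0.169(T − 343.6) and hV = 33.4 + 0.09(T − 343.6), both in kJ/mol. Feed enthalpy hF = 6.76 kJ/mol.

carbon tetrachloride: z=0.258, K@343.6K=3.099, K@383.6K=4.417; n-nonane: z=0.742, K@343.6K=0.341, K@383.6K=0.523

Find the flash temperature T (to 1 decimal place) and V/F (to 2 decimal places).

Adiabatic flash: solve Rachford–Rice at each trial T, then check hF = ψ·hV(T) + (1−ψ)·hL(T).
  T = 343.6 K: K = (3.099, 0.341), RR gives ψ = 0.038, H_out = 1.269 kJ/mol
  T = 383.6 K: K = (4.417, 0.523), RR gives ψ = 0.324, H_out = 16.550 kJ/mol
  T = 363.6 K: K = (3.736, 0.427), RR gives ψ = 0.179, H_out = 9.085 kJ/mol
  T = 353.6 K: K = (3.412, 0.383), RR gives ψ = 0.110, H_out = 5.291 kJ/mol
  T = 358.6 K: K = (3.572, 0.405), RR gives ψ = 0.145, H_out = 7.207 kJ/mol
  T = 356.1 K: K = (3.492, 0.394), RR gives ψ = 0.128, H_out = 6.255 kJ/mol
  T = 357.4 K: K = (3.534, 0.400), RR gives ψ = 0.137, H_out = 6.752 kJ/mol
Linear interpolation between T = 357.4 (H_out = 6.752) and T = 358.6 (H_out = 7.207) on hF = 6.76 gives T ≈ 357.4 K, at which ψ = 0.14.

T = 357.4 K, V/F = 0.14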